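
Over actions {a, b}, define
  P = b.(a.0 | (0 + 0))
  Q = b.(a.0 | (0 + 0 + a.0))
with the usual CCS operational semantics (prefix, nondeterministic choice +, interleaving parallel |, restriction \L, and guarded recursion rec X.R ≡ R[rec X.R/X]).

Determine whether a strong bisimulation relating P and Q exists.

P ≁ Q

Reachable graph of P (3 states):
  s0 = b.(a.0 | (0 + 0)) → -b-> s1
  s1 = a.0 | (0 + 0) → -a-> s2
  s2 = 0 | (0 + 0) → (no moves)
Reachable graph of Q (5 states):
  t0 = b.(a.0 | (0 + 0 + a.0)) → -b-> t1
  t1 = a.0 | (0 + 0 + a.0) → -a-> t2, -a-> t3
  t2 = 0 | (0 + 0 + a.0) → -a-> t4
  t3 = a.0 | 0 → -a-> t4
  t4 = 0 | 0 → (no moves)
Partition-refinement fixed point:
  B0 = {s0}
  B1 = {s1, t2, t3}
  B2 = {s2, t4}
  B3 = {t0}
  B4 = {t1}
s0 ∈ B0, t0 ∈ B3 → different blocks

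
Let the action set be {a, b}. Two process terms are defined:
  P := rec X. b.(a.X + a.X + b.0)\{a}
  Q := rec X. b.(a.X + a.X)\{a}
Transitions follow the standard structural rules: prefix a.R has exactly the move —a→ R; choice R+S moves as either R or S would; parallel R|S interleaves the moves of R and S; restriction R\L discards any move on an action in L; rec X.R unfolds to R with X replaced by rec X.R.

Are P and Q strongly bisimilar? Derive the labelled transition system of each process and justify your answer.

P ≁ Q

Reachable graph of P (3 states):
  s0 = rec X. b.(a.X + a.X + b.0)\{a} :: --b--▸ s1
  s1 = (a.(rec X. b.(a.X + a.X + b.0)\{a}) + a.(rec X. b.(a.X + a.X + b.0)\{a}) + b.0)\{a} :: --b--▸ s2
  s2 = 0\{a} :: (no moves)
Reachable graph of Q (2 states):
  t0 = rec X. b.(a.X + a.X)\{a} :: --b--▸ t1
  t1 = (a.(rec X. b.(a.X + a.X)\{a}) + a.(rec X. b.(a.X + a.X)\{a}))\{a} :: (no moves)
Bisimilarity quotient blocks:
  B0 = {s0}
  B1 = {s1, t0}
  B2 = {s2, t1}
s0 ∈ B0, t0 ∈ B1 → different blocks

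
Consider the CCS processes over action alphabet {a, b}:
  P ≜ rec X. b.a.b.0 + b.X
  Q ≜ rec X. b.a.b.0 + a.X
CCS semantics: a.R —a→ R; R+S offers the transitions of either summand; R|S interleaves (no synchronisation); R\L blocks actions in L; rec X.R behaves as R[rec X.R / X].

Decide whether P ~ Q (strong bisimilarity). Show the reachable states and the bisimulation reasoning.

Reachable graph of P (4 states):
  s0 = rec X. b.a.b.0 + b.X ⊢ ··b··> s0, ··b··> s1
  s1 = a.b.0 ⊢ ··a··> s2
  s2 = b.0 ⊢ ··b··> s3
  s3 = 0 ⊢ ·
Reachable graph of Q (4 states):
  t0 = rec X. b.a.b.0 + a.X ⊢ ··a··> t0, ··b··> t1
  t1 = a.b.0 ⊢ ··a··> t2
  t2 = b.0 ⊢ ··b··> t3
  t3 = 0 ⊢ ·
Bisimilarity quotient blocks:
  B0 = {s0}
  B1 = {s1, t1}
  B2 = {s2, t2}
  B3 = {s3, t3}
  B4 = {t0}
s0 ∈ B0, t0 ∈ B4 → different blocks

not bisimilar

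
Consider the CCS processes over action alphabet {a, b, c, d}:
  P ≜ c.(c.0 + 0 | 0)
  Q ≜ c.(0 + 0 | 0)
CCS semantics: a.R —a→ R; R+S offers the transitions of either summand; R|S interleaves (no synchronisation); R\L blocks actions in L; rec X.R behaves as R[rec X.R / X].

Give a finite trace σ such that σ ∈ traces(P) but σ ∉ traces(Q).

Reachable graph of P (3 states):
  p0 = c.(c.0 + 0 | 0) has moves ··c··> p1
  p1 = c.0 + 0 | 0 has moves ··c··> p2
  p2 = 0 has moves ·
Reachable graph of Q (2 states):
  q0 = c.(0 + 0 | 0) has moves ··c··> q1
  q1 = 0 + 0 | 0 has moves ·
Trace ⟨cc⟩ through P, begin at {p0}:
  after c @ step 1: {p1}
  after c @ step 2: {p2}
  P completes σ.
Trace ⟨cc⟩ through Q, begin at {q0}:
  after c @ step 1: {q1}
  after c @ step 2: ∅  — Q cannot continue

cc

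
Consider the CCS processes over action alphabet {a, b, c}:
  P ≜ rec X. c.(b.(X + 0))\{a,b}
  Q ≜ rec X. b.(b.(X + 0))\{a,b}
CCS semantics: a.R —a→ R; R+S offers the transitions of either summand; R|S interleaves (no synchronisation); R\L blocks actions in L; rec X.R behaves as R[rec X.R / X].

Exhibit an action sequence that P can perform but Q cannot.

LTS(P): 2 reachable states
  m0 = rec X. c.(b.(X + 0))\{a,b} | =c=> m1
  m1 = (b.((rec X. c.(b.(X + 0))\{a,b}) + 0))\{a,b} | stopped
LTS(Q): 2 reachable states
  n0 = rec X. b.(b.(X + 0))\{a,b} | =b=> n1
  n1 = (b.((rec X. b.(b.(X + 0))\{a,b}) + 0))\{a,b} | stopped
Trace ⟨c⟩ through P, begin at {m0}:
  after c @ step 1: {m1}
  ✓ P
Trace ⟨c⟩ through Q, begin at {n0}:
  after c @ step 1: ∅  — Q cannot continue

c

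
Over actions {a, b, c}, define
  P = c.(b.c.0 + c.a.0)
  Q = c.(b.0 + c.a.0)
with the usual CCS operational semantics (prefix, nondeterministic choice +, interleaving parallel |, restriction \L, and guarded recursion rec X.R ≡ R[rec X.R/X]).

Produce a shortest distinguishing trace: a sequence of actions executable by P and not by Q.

cbc

P's transition system — 5 states:
  u0 = c.(b.c.0 + c.a.0) has moves ··c··> u1
  u1 = b.c.0 + c.a.0 has moves ··b··> u2, ··c··> u3
  u2 = c.0 has moves ··c··> u4
  u3 = a.0 has moves ··a··> u4
  u4 = 0 has moves (no moves)
Q's transition system — 4 states:
  v0 = c.(b.0 + c.a.0) has moves ··c··> v1
  v1 = b.0 + c.a.0 has moves ··b··> v2, ··c··> v3
  v2 = 0 has moves (no moves)
  v3 = a.0 has moves ··a··> v2
Executing cbc from P (initial set {u0}):
  after c @ step 1: {u1}
  after b @ step 2: {u2}
  after c @ step 3: {u4}
  P completes σ.
Executing cbc from Q (initial set {v0}):
  after c @ step 1: {v1}
  after b @ step 2: {v2}
  after c @ step 3: ∅ (Q stuck)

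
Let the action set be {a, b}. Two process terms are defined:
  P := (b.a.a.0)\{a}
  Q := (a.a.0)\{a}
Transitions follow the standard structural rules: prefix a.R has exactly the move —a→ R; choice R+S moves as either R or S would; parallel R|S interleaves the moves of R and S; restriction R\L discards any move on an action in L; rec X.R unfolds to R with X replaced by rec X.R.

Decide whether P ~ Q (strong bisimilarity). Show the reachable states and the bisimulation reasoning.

NO

Reachable graph of P (2 states):
  p0 = (b.a.a.0)\{a} → --b--▸ p1
  p1 = (a.a.0)\{a} → deadlocked
Reachable graph of Q (1 states):
  q0 = (a.a.0)\{a} → deadlocked
Coarsest stable partition (strong bisimilarity classes):
  B0 = {p0}
  B1 = {p1, q0}
p0 ∈ B0, q0 ∈ B1 → different blocks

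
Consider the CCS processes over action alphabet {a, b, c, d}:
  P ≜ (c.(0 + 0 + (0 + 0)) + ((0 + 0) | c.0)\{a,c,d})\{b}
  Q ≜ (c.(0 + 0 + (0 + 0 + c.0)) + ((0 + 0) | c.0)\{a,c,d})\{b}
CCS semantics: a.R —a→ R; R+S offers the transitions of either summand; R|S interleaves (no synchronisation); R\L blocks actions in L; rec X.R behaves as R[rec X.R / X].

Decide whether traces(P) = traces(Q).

Reachable graph of P (2 states):
  u0 = (c.(0 + 0 + (0 + 0)) + ((0 + 0) | c.0)\{a,c,d})\{b} → -c-> u1
  u1 = (0 + 0 + (0 + 0))\{b} → (no moves)
Reachable graph of Q (3 states):
  v0 = (c.(0 + 0 + (0 + 0 + c.0)) + ((0 + 0) | c.0)\{a,c,d})\{b} → -c-> v1
  v1 = (0 + 0 + (0 + 0 + c.0))\{b} → -c-> v2
  v2 = 0\{b} → (no moves)
Executing cc from Q (initial set {v0}):
  after c @ step 1: {v1}
  after c @ step 2: {v2}
  Q completes σ.
Executing cc from P (initial set {u0}):
  after c @ step 1: {u1}
  after c @ step 2: ∅ (P stuck)

trace-distinct — witness ⟨cc⟩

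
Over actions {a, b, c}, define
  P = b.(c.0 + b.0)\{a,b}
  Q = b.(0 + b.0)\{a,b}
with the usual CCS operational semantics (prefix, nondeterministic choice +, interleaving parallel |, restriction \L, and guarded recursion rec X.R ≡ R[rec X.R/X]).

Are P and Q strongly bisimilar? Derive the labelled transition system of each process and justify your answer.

Reachable graph of P (3 states):
  p0 = b.(c.0 + b.0)\{a,b} ⊢ —b→ p1
  p1 = (c.0 + b.0)\{a,b} ⊢ —c→ p2
  p2 = 0\{a,b} ⊢ ∅
Reachable graph of Q (2 states):
  q0 = b.(0 + b.0)\{a,b} ⊢ —b→ q1
  q1 = (0 + b.0)\{a,b} ⊢ ∅
Partition-refinement fixed point:
  B0 = {p0}
  B1 = {p1}
  B2 = {p2, q1}
  B3 = {q0}
p0 ∈ B0, q0 ∈ B3 → different blocks

not bisimilar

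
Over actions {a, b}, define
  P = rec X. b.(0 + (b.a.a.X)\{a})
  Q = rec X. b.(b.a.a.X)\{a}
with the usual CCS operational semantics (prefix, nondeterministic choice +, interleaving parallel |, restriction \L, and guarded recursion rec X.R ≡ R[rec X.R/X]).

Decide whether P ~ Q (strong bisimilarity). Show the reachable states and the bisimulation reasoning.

YES

P's transition system — 3 states:
  s0 = rec X. b.(0 + (b.a.a.X)\{a}) | ··b··> s1
  s1 = 0 + (b.a.a.(rec X. b.(0 + (b.a.a.X)\{a})))\{a} | ··b··> s2
  s2 = (a.a.(rec X. b.(0 + (b.a.a.X)\{a})))\{a} | ∅
Q's transition system — 3 states:
  t0 = rec X. b.(b.a.a.X)\{a} | ··b··> t1
  t1 = (b.a.a.(rec X. b.(b.a.a.X)\{a}))\{a} | ··b··> t2
  t2 = (a.a.(rec X. b.(b.a.a.X)\{a}))\{a} | ∅
Bisimilarity quotient blocks:
  B0 = {s0, t0}
  B1 = {s1, t1}
  B2 = {s2, t2}
s0 ∈ B0, t0 ∈ B0 → same block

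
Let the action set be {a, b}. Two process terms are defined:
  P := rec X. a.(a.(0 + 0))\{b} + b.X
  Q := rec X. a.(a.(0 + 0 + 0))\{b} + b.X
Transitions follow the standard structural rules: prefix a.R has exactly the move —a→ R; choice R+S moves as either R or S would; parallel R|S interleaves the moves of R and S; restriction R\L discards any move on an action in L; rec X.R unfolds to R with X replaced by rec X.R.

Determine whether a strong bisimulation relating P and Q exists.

P ~ Q

P's transition system — 3 states:
  m0 = rec X. a.(a.(0 + 0))\{b} + b.X → —a→ m1, —b→ m0
  m1 = (a.(0 + 0))\{b} → —a→ m2
  m2 = (0 + 0)\{b} → deadlocked
Q's transition system — 3 states:
  n0 = rec X. a.(a.(0 + 0 + 0))\{b} + b.X → —a→ n1, —b→ n0
  n1 = (a.(0 + 0 + 0))\{b} → —a→ n2
  n2 = (0 + 0 + 0)\{b} → deadlocked
Partition-refinement fixed point:
  B0 = {m0, n0}
  B1 = {m1, n1}
  B2 = {m2, n2}
m0 ∈ B0, n0 ∈ B0 → same block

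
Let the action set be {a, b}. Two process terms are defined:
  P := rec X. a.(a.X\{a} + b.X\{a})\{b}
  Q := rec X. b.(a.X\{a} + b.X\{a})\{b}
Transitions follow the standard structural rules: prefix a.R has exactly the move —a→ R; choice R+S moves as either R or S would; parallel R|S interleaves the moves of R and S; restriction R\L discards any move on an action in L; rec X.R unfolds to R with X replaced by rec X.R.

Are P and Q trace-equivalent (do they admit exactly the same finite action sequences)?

P's transition system — 3 states:
  m0 = rec X. a.(a.X\{a} + b.X\{a})\{b} → -a-> m1
  m1 = (a.(rec X. a.(a.X\{a} + b.X\{a})\{b})\{a} + b.(rec X. a.(a.X\{a} + b.X\{a})\{b})\{a})\{b} → -a-> m2
  m2 = (rec X. a.(a.X\{a} + b.X\{a})\{b})\{a}\{b} → stopped
Q's transition system — 3 states:
  n0 = rec X. b.(a.X\{a} + b.X\{a})\{b} → -b-> n1
  n1 = (a.(rec X. b.(a.X\{a} + b.X\{a})\{b})\{a} + b.(rec X. b.(a.X\{a} + b.X\{a})\{b})\{a})\{b} → -a-> n2
  n2 = (rec X. b.(a.X\{a} + b.X\{a})\{b})\{a}\{b} → stopped
Trace ⟨a⟩ through P, begin at {m0}:
  after a @ step 1: {m1}
  P completes σ.
Trace ⟨a⟩ through Q, begin at {n0}:
  after a @ step 1: ∅ (Q stuck)

traces(P) ≠ traces(Q) — witness ⟨a⟩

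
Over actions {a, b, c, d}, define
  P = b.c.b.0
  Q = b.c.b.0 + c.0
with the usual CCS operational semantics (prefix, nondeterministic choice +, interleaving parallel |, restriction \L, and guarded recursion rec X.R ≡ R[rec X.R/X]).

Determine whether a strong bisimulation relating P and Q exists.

not bisimilar

P's transition system — 4 states:
  s0 = b.c.b.0 :: --b--▸ s1
  s1 = c.b.0 :: --c--▸ s2
  s2 = b.0 :: --b--▸ s3
  s3 = 0 :: (no moves)
Q's transition system — 4 states:
  t0 = b.c.b.0 + c.0 :: --b--▸ t1, --c--▸ t2
  t1 = c.b.0 :: --c--▸ t3
  t2 = 0 :: (no moves)
  t3 = b.0 :: --b--▸ t2
Coarsest stable partition (strong bisimilarity classes):
  B0 = {s0}
  B1 = {s1, t1}
  B2 = {s2, t3}
  B3 = {s3, t2}
  B4 = {t0}
s0 ∈ B0, t0 ∈ B4 → different blocks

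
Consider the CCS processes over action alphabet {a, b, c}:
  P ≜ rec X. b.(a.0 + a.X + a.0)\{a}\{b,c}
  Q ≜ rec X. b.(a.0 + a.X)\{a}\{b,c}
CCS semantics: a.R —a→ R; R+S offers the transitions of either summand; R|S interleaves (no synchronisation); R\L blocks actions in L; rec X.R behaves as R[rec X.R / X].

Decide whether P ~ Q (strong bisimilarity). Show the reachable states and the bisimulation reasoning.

YES

P's transition system — 2 states:
  u0 = rec X. b.(a.0 + a.X + a.0)\{a}\{b,c} | =b=> u1
  u1 = (a.0 + a.(rec X. b.(a.0 + a.X + a.0)\{a}\{b,c}) + a.0)\{a}\{b,c} | stopped
Q's transition system — 2 states:
  v0 = rec X. b.(a.0 + a.X)\{a}\{b,c} | =b=> v1
  v1 = (a.0 + a.(rec X. b.(a.0 + a.X)\{a}\{b,c}))\{a}\{b,c} | stopped
Coarsest stable partition (strong bisimilarity classes):
  B0 = {u0, v0}
  B1 = {u1, v1}
u0 ∈ B0, v0 ∈ B0 → same block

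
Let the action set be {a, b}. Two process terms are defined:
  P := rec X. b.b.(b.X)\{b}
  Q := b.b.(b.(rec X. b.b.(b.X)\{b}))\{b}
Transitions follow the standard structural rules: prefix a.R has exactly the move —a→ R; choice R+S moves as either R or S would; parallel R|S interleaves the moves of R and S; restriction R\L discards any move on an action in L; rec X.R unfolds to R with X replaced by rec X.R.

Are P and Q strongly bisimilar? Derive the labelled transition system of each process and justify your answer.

LTS(P): 3 reachable states
  s0 = rec X. b.b.(b.X)\{b} | —b→ s1
  s1 = b.(b.(rec X. b.b.(b.X)\{b}))\{b} | —b→ s2
  s2 = (b.(rec X. b.b.(b.X)\{b}))\{b} | deadlocked
LTS(Q): 3 reachable states
  t0 = b.b.(b.(rec X. b.b.(b.X)\{b}))\{b} | —b→ t1
  t1 = b.(b.(rec X. b.b.(b.X)\{b}))\{b} | —b→ t2
  t2 = (b.(rec X. b.b.(b.X)\{b}))\{b} | deadlocked
Coarsest stable partition (strong bisimilarity classes):
  B0 = {s0, t0}
  B1 = {s1, t1}
  B2 = {s2, t2}
s0 ∈ B0, t0 ∈ B0 → same block

bisimilar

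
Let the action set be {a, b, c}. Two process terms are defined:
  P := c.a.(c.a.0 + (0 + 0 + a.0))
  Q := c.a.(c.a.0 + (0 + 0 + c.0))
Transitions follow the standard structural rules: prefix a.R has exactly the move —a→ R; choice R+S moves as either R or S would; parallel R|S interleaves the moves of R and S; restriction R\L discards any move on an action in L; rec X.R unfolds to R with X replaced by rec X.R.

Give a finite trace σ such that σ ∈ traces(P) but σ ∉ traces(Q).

Reachable graph of P (5 states):
  u0 = c.a.(c.a.0 + (0 + 0 + a.0)) → ··c··> u1
  u1 = a.(c.a.0 + (0 + 0 + a.0)) → ··a··> u2
  u2 = c.a.0 + (0 + 0 + a.0) → ··a··> u3, ··c··> u4
  u3 = 0 → ∅
  u4 = a.0 → ··a··> u3
Reachable graph of Q (5 states):
  v0 = c.a.(c.a.0 + (0 + 0 + c.0)) → ··c··> v1
  v1 = a.(c.a.0 + (0 + 0 + c.0)) → ··a··> v2
  v2 = c.a.0 + (0 + 0 + c.0) → ··c··> v3, ··c··> v4
  v3 = 0 → ∅
  v4 = a.0 → ··a··> v3
Run σ = ⟨caa⟩ on P: start {u0}
  [1] c ⇒ {u1}
  [2] a ⇒ {u2}
  [3] a ⇒ {u3}
  P completes σ.
Run σ = ⟨caa⟩ on Q: start {v0}
  [1] c ⇒ {v1}
  [2] a ⇒ {v2}
  [3] a ⇒ ∅ (Q stuck)

caa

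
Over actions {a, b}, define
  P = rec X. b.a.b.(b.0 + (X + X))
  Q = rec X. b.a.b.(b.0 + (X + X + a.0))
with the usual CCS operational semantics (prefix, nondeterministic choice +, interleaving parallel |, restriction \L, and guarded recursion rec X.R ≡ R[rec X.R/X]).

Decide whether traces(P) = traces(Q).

trace-distinct — witness ⟨baba⟩

Reachable graph of P (5 states):
  p0 = rec X. b.a.b.(b.0 + (X + X)) | —b→ p1
  p1 = a.b.(b.0 + ((rec X. b.a.b.(b.0 + (X + X))) + (rec X. b.a.b.(b.0 + (X + X))))) | —a→ p2
  p2 = b.(b.0 + ((rec X. b.a.b.(b.0 + (X + X))) + (rec X. b.a.b.(b.0 + (X + X))))) | —b→ p3
  p3 = b.0 + ((rec X. b.a.b.(b.0 + (X + X))) + (rec X. b.a.b.(b.0 + (X + X)))) | —b→ p1, —b→ p4
  p4 = 0 | deadlocked
Reachable graph of Q (5 states):
  q0 = rec X. b.a.b.(b.0 + (X + X + a.0)) | —b→ q1
  q1 = a.b.(b.0 + ((rec X. b.a.b.(b.0 + (X + X + a.0))) + (rec X. b.a.b.(b.0 + (X + X + a.0))) + a.0)) | —a→ q2
  q2 = b.(b.0 + ((rec X. b.a.b.(b.0 + (X + X + a.0))) + (rec X. b.a.b.(b.0 + (X + X + a.0))) + a.0)) | —b→ q3
  q3 = b.0 + ((rec X. b.a.b.(b.0 + (X + X + a.0))) + (rec X. b.a.b.(b.0 + (X + X + a.0))) + a.0) | —a→ q4, —b→ q1, —b→ q4
  q4 = 0 | deadlocked
Trace ⟨baba⟩ through Q, begin at {q0}:
  step 1 (b): {q1}
  step 2 (a): {q2}
  step 3 (b): {q3}
  step 4 (a): {q4}
  ✓ Q
Trace ⟨baba⟩ through P, begin at {p0}:
  step 1 (b): {p1}
  step 2 (a): {p2}
  step 3 (b): {p3}
  step 4 (a): ∅  — P cannot continue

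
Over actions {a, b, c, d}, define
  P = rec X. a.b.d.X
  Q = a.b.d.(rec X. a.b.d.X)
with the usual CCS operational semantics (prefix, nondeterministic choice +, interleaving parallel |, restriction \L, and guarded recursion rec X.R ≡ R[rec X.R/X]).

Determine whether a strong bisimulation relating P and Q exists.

bisimilar

LTS(P): 3 reachable states
  u0 = rec X. a.b.d.X → ··a··> u1
  u1 = b.d.(rec X. a.b.d.X) → ··b··> u2
  u2 = d.(rec X. a.b.d.X) → ··d··> u0
LTS(Q): 4 reachable states
  v0 = a.b.d.(rec X. a.b.d.X) → ··a··> v1
  v1 = b.d.(rec X. a.b.d.X) → ··b··> v2
  v2 = d.(rec X. a.b.d.X) → ··d··> v3
  v3 = rec X. a.b.d.X → ··a··> v1
Bisimilarity quotient blocks:
  B0 = {u0, v0, v3}
  B1 = {u1, v1}
  B2 = {u2, v2}
u0 ∈ B0, v0 ∈ B0 → same block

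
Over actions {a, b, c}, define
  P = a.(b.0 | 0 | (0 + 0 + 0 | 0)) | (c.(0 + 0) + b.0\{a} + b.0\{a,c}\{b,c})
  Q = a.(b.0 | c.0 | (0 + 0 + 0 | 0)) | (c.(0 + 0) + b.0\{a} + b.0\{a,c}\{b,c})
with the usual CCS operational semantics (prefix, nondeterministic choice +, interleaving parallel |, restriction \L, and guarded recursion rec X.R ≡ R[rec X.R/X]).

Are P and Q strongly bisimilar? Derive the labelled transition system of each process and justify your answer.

not bisimilar

Reachable graph of P (12 states):
  m0 = a.(b.0 | 0 | (0 + 0 + 0 | 0)) | (c.(0 + 0) + b.0\{a} + b.0\{a,c}\{b,c}) has moves —a→ m1, —b→ m2, —b→ m3, —c→ m4
  m1 = b.0 | 0 | (0 + 0 + 0 | 0) | (c.(0 + 0) + b.0\{a} + b.0\{a,c}\{b,c}) has moves —b→ m5, —b→ m6, —b→ m7, —c→ m8
  m2 = a.(b.0 | 0 | (0 + 0 + 0 | 0)) | 0\{a,c}\{b,c} has moves —a→ m6
  m3 = a.(b.0 | 0 | (0 + 0 + 0 | 0)) | 0\{a} has moves —a→ m7
  m4 = a.(b.0 | 0 | (0 + 0 + 0 | 0)) | (0 + 0) has moves —a→ m8
  m5 = 0 | 0 | (0 + 0 + 0 | 0) | (c.(0 + 0) + b.0\{a} + b.0\{a,c}\{b,c}) has moves —b→ m10, —b→ m9, —c→ m11
  m6 = b.0 | 0 | (0 + 0 + 0 | 0) | 0\{a,c}\{b,c} has moves —b→ m9
  m7 = b.0 | 0 | (0 + 0 + 0 | 0) | 0\{a} has moves —b→ m10
  m8 = b.0 | 0 | (0 + 0 + 0 | 0) | (0 + 0) has moves —b→ m11
  m9 = 0 | 0 | (0 + 0 + 0 | 0) | 0\{a,c}\{b,c} has moves deadlocked
  m10 = 0 | 0 | (0 + 0 + 0 | 0) | 0\{a} has moves deadlocked
  m11 = 0 | 0 | (0 + 0 + 0 | 0) | (0 + 0) has moves deadlocked
Reachable graph of Q (20 states):
  n0 = a.(b.0 | c.0 | (0 + 0 + 0 | 0)) | (c.(0 + 0) + b.0\{a} + b.0\{a,c}\{b,c}) has moves —a→ n1, —b→ n2, —b→ n3, —c→ n4
  n1 = b.0 | c.0 | (0 + 0 + 0 | 0) | (c.(0 + 0) + b.0\{a} + b.0\{a,c}\{b,c}) has moves —b→ n5, —b→ n6, —b→ n7, —c→ n8, —c→ n9
  n2 = a.(b.0 | c.0 | (0 + 0 + 0 | 0)) | 0\{a,c}\{b,c} has moves —a→ n6
  n3 = a.(b.0 | c.0 | (0 + 0 + 0 | 0)) | 0\{a} has moves —a→ n7
  n4 = a.(b.0 | c.0 | (0 + 0 + 0 | 0)) | (0 + 0) has moves —a→ n9
  n5 = 0 | c.0 | (0 + 0 + 0 | 0) | (c.(0 + 0) + b.0\{a} + b.0\{a,c}\{b,c}) has moves —b→ n10, —b→ n11, —c→ n12, —c→ n13
  n6 = b.0 | c.0 | (0 + 0 + 0 | 0) | 0\{a,c}\{b,c} has moves —b→ n10, —c→ n14
  n7 = b.0 | c.0 | (0 + 0 + 0 | 0) | 0\{a} has moves —b→ n11, —c→ n15
  n8 = b.0 | 0 | (0 + 0 + 0 | 0) | (c.(0 + 0) + b.0\{a} + b.0\{a,c}\{b,c}) has moves —b→ n12, —b→ n14, —b→ n15, —c→ n16
  n9 = b.0 | c.0 | (0 + 0 + 0 | 0) | (0 + 0) has moves —b→ n13, —c→ n16
  n10 = 0 | c.0 | (0 + 0 + 0 | 0) | 0\{a,c}\{b,c} has moves —c→ n17
  n11 = 0 | c.0 | (0 + 0 + 0 | 0) | 0\{a} has moves —c→ n18
  n12 = 0 | 0 | (0 + 0 + 0 | 0) | (c.(0 + 0) + b.0\{a} + b.0\{a,c}\{b,c}) has moves —b→ n17, —b→ n18, —c→ n19
  n13 = 0 | c.0 | (0 + 0 + 0 | 0) | (0 + 0) has moves —c→ n19
  n14 = b.0 | 0 | (0 + 0 + 0 | 0) | 0\{a,c}\{b,c} has moves —b→ n17
  n15 = b.0 | 0 | (0 + 0 + 0 | 0) | 0\{a} has moves —b→ n18
  n16 = b.0 | 0 | (0 + 0 + 0 | 0) | (0 + 0) has moves —b→ n19
  n17 = 0 | 0 | (0 + 0 + 0 | 0) | 0\{a,c}\{b,c} has moves deadlocked
  n18 = 0 | 0 | (0 + 0 + 0 | 0) | 0\{a} has moves deadlocked
  n19 = 0 | 0 | (0 + 0 + 0 | 0) | (0 + 0) has moves deadlocked
Partition-refinement fixed point:
  B0 = {m0}
  B1 = {m2, m3, m4}
  B2 = {m6, m7, m8, n14, n15, n16}
  B3 = {m10, m11, m9, n17, n18, n19}
  B4 = {m1, n8}
  B5 = {m5, n12}
  B6 = {n0}
  B7 = {n2, n3, n4}
  B8 = {n6, n7, n9}
  B9 = {n10, n11, n13}
  B10 = {n1}
  B11 = {n5}
m0 ∈ B0, n0 ∈ B6 → different blocks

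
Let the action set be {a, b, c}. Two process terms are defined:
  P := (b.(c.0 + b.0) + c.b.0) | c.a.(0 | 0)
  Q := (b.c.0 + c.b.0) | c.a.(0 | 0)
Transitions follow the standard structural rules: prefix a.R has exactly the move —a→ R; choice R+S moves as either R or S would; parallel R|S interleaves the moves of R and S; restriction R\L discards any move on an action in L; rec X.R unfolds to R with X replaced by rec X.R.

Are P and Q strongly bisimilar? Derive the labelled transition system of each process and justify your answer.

LTS(P): 12 reachable states
  p0 = (b.(c.0 + b.0) + c.b.0) | c.a.(0 | 0) :: =b=> p1, =c=> p2, =c=> p3
  p1 = (c.0 + b.0) | c.a.(0 | 0) :: =b=> p4, =c=> p4, =c=> p5
  p2 = (b.(c.0 + b.0) + c.b.0) | a.(0 | 0) :: =a=> p6, =b=> p5, =c=> p7
  p3 = b.0 | c.a.(0 | 0) :: =b=> p4, =c=> p7
  p4 = 0 | c.a.(0 | 0) :: =c=> p8
  p5 = (c.0 + b.0) | a.(0 | 0) :: =a=> p9, =b=> p8, =c=> p8
  p6 = (b.(c.0 + b.0) + c.b.0) | (0 | 0) :: =b=> p9, =c=> p10
  p7 = b.0 | a.(0 | 0) :: =a=> p10, =b=> p8
  p8 = 0 | a.(0 | 0) :: =a=> p11
  p9 = (c.0 + b.0) | (0 | 0) :: =b=> p11, =c=> p11
  p10 = b.0 | (0 | 0) :: =b=> p11
  p11 = 0 | (0 | 0) :: (no moves)
LTS(Q): 12 reachable states
  q0 = (b.c.0 + c.b.0) | c.a.(0 | 0) :: =b=> q1, =c=> q2, =c=> q3
  q1 = c.0 | c.a.(0 | 0) :: =c=> q4, =c=> q5
  q2 = (b.c.0 + c.b.0) | a.(0 | 0) :: =a=> q6, =b=> q5, =c=> q7
  q3 = b.0 | c.a.(0 | 0) :: =b=> q4, =c=> q7
  q4 = 0 | c.a.(0 | 0) :: =c=> q8
  q5 = c.0 | a.(0 | 0) :: =a=> q9, =c=> q8
  q6 = (b.c.0 + c.b.0) | (0 | 0) :: =b=> q9, =c=> q10
  q7 = b.0 | a.(0 | 0) :: =a=> q10, =b=> q8
  q8 = 0 | a.(0 | 0) :: =a=> q11
  q9 = c.0 | (0 | 0) :: =c=> q11
  q10 = b.0 | (0 | 0) :: =b=> q11
  q11 = 0 | (0 | 0) :: (no moves)
Bisimilarity quotient blocks:
  B0 = {p0}
  B1 = {p2}
  B2 = {p5}
  B3 = {p8, q8}
  B4 = {p11, q11}
  B5 = {p9}
  B6 = {p7, q7}
  B7 = {p10, q10}
  B8 = {p6}
  B9 = {p1}
  B10 = {p4, q4}
  B11 = {p3, q3}
  B12 = {q0}
  B13 = {q1}
  B14 = {q5}
  B15 = {q9}
  B16 = {q2}
  B17 = {q6}
p0 ∈ B0, q0 ∈ B12 → different blocks

P ≁ Q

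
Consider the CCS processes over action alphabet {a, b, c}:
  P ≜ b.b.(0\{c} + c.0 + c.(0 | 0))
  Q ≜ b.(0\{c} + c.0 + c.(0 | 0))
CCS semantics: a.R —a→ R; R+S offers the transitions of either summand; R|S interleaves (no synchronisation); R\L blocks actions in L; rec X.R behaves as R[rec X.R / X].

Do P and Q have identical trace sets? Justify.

Reachable graph of P (5 states):
  s0 = b.b.(0\{c} + c.0 + c.(0 | 0)) has moves —b→ s1
  s1 = b.(0\{c} + c.0 + c.(0 | 0)) has moves —b→ s2
  s2 = 0\{c} + c.0 + c.(0 | 0) has moves —c→ s3, —c→ s4
  s3 = 0 has moves (no moves)
  s4 = 0 | 0 has moves (no moves)
Reachable graph of Q (4 states):
  t0 = b.(0\{c} + c.0 + c.(0 | 0)) has moves —b→ t1
  t1 = 0\{c} + c.0 + c.(0 | 0) has moves —c→ t2, —c→ t3
  t2 = 0 has moves (no moves)
  t3 = 0 | 0 has moves (no moves)
Executing bb from P (initial set {s0}):
  after b @ step 1: {s1}
  after b @ step 2: {s2}
  ✓ P
Executing bb from Q (initial set {t0}):
  after b @ step 1: {t1}
  after b @ step 2: no successor for Q

traces(P) ≠ traces(Q) — witness ⟨bb⟩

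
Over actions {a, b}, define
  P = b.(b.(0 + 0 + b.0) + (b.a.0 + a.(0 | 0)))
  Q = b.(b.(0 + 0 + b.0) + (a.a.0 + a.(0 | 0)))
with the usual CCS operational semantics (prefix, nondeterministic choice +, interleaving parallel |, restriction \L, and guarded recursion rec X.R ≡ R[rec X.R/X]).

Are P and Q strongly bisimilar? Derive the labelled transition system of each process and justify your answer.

not bisimilar

Reachable graph of P (6 states):
  p0 = b.(b.(0 + 0 + b.0) + (b.a.0 + a.(0 | 0))) has moves --b--▸ p1
  p1 = b.(0 + 0 + b.0) + (b.a.0 + a.(0 | 0)) has moves --a--▸ p2, --b--▸ p3, --b--▸ p4
  p2 = 0 | 0 has moves stopped
  p3 = 0 + 0 + b.0 has moves --b--▸ p5
  p4 = a.0 has moves --a--▸ p5
  p5 = 0 has moves stopped
Reachable graph of Q (6 states):
  q0 = b.(b.(0 + 0 + b.0) + (a.a.0 + a.(0 | 0))) has moves --b--▸ q1
  q1 = b.(0 + 0 + b.0) + (a.a.0 + a.(0 | 0)) has moves --a--▸ q2, --a--▸ q3, --b--▸ q4
  q2 = 0 | 0 has moves stopped
  q3 = a.0 has moves --a--▸ q5
  q4 = 0 + 0 + b.0 has moves --b--▸ q5
  q5 = 0 has moves stopped
Coarsest stable partition (strong bisimilarity classes):
  B0 = {p0}
  B1 = {p1}
  B2 = {p2, p5, q2, q5}
  B3 = {p4, q3}
  B4 = {p3, q4}
  B5 = {q0}
  B6 = {q1}
p0 ∈ B0, q0 ∈ B5 → different blocks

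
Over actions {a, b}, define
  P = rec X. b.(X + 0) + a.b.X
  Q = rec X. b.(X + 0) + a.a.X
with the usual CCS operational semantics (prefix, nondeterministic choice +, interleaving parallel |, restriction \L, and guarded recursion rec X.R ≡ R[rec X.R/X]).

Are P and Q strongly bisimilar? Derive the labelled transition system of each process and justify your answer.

P's transition system — 3 states:
  u0 = rec X. b.(X + 0) + a.b.X :: -a-> u1, -b-> u2
  u1 = b.(rec X. b.(X + 0) + a.b.X) :: -b-> u0
  u2 = (rec X. b.(X + 0) + a.b.X) + 0 :: -a-> u1, -b-> u2
Q's transition system — 3 states:
  v0 = rec X. b.(X + 0) + a.a.X :: -a-> v1, -b-> v2
  v1 = a.(rec X. b.(X + 0) + a.a.X) :: -a-> v0
  v2 = (rec X. b.(X + 0) + a.a.X) + 0 :: -a-> v1, -b-> v2
Coarsest stable partition (strong bisimilarity classes):
  B0 = {u0, u2}
  B1 = {u1}
  B2 = {v0, v2}
  B3 = {v1}
u0 ∈ B0, v0 ∈ B2 → different blocks

not bisimilar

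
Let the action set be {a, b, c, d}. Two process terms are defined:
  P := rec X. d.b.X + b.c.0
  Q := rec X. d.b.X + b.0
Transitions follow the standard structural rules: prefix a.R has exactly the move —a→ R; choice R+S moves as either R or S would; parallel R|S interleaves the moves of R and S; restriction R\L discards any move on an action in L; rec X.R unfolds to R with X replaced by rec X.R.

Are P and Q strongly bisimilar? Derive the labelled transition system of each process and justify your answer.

NO

Reachable graph of P (4 states):
  s0 = rec X. d.b.X + b.c.0 → --b--▸ s1, --d--▸ s2
  s1 = c.0 → --c--▸ s3
  s2 = b.(rec X. d.b.X + b.c.0) → --b--▸ s0
  s3 = 0 → stopped
Reachable graph of Q (3 states):
  t0 = rec X. d.b.X + b.0 → --b--▸ t1, --d--▸ t2
  t1 = 0 → stopped
  t2 = b.(rec X. d.b.X + b.0) → --b--▸ t0
Bisimilarity quotient blocks:
  B0 = {s0}
  B1 = {s1}
  B2 = {s3, t1}
  B3 = {s2}
  B4 = {t0}
  B5 = {t2}
s0 ∈ B0, t0 ∈ B4 → different blocks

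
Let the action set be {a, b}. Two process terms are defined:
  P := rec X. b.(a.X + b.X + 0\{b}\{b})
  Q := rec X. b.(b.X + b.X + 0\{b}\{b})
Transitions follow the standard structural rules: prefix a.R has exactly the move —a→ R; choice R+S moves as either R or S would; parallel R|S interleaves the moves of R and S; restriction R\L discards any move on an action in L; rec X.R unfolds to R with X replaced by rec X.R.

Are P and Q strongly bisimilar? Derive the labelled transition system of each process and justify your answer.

LTS(P): 2 reachable states
  s0 = rec X. b.(a.X + b.X + 0\{b}\{b}) :: —b→ s1
  s1 = a.(rec X. b.(a.X + b.X + 0\{b}\{b})) + b.(rec X. b.(a.X + b.X + 0\{b}\{b})) + 0\{b}\{b} :: —a→ s0, —b→ s0
LTS(Q): 2 reachable states
  t0 = rec X. b.(b.X + b.X + 0\{b}\{b}) :: —b→ t1
  t1 = b.(rec X. b.(b.X + b.X + 0\{b}\{b})) + b.(rec X. b.(b.X + b.X + 0\{b}\{b})) + 0\{b}\{b} :: —b→ t0
Coarsest stable partition (strong bisimilarity classes):
  B0 = {s0}
  B1 = {s1}
  B2 = {t0, t1}
s0 ∈ B0, t0 ∈ B2 → different blocks

NO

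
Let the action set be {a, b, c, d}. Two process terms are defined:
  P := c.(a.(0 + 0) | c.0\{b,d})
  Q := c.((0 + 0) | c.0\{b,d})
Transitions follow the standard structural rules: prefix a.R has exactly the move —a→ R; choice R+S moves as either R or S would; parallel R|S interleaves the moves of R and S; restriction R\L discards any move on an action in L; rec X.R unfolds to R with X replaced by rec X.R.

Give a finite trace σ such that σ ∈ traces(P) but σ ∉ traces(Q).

ca

P's transition system — 5 states:
  p0 = c.(a.(0 + 0) | c.0\{b,d}) | =c=> p1
  p1 = a.(0 + 0) | c.0\{b,d} | =a=> p2, =c=> p3
  p2 = (0 + 0) | c.0\{b,d} | =c=> p4
  p3 = a.(0 + 0) | 0\{b,d} | =a=> p4
  p4 = (0 + 0) | 0\{b,d} | ∅
Q's transition system — 3 states:
  q0 = c.((0 + 0) | c.0\{b,d}) | =c=> q1
  q1 = (0 + 0) | c.0\{b,d} | =c=> q2
  q2 = (0 + 0) | 0\{b,d} | ∅
Trace ⟨ca⟩ through P, begin at {p0}:
  step 1 (c): {p1}
  step 2 (a): {p2}
  ✓ P
Trace ⟨ca⟩ through Q, begin at {q0}:
  step 1 (c): {q1}
  step 2 (a): ∅  — Q cannot continue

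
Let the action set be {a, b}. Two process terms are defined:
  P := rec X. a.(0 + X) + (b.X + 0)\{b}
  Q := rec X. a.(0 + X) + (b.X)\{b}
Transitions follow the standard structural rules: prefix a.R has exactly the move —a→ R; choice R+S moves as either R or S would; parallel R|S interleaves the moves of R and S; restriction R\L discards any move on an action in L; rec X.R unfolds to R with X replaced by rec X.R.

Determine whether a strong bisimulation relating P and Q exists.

Reachable graph of P (2 states):
  u0 = rec X. a.(0 + X) + (b.X + 0)\{b} :: -a-> u1
  u1 = 0 + (rec X. a.(0 + X) + (b.X + 0)\{b}) :: -a-> u1
Reachable graph of Q (2 states):
  v0 = rec X. a.(0 + X) + (b.X)\{b} :: -a-> v1
  v1 = 0 + (rec X. a.(0 + X) + (b.X)\{b}) :: -a-> v1
Partition-refinement fixed point:
  B0 = {u0, u1, v0, v1}
u0 ∈ B0, v0 ∈ B0 → same block

P ~ Q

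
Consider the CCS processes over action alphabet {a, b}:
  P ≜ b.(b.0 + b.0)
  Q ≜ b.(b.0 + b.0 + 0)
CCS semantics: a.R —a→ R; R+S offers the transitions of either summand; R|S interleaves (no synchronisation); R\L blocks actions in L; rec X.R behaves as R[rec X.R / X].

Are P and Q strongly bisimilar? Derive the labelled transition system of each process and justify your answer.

P ~ Q

Reachable graph of P (3 states):
  u0 = b.(b.0 + b.0) ⊢ —b→ u1
  u1 = b.0 + b.0 ⊢ —b→ u2
  u2 = 0 ⊢ ·
Reachable graph of Q (3 states):
  v0 = b.(b.0 + b.0 + 0) ⊢ —b→ v1
  v1 = b.0 + b.0 + 0 ⊢ —b→ v2
  v2 = 0 ⊢ ·
Coarsest stable partition (strong bisimilarity classes):
  B0 = {u0, v0}
  B1 = {u1, v1}
  B2 = {u2, v2}
u0 ∈ B0, v0 ∈ B0 → same block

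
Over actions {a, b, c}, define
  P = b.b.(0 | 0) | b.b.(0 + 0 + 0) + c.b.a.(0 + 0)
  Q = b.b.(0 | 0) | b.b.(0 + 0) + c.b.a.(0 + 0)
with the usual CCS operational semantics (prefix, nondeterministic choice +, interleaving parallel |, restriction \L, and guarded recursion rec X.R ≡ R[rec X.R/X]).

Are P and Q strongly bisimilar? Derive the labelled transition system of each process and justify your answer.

Reachable graph of P (12 states):
  m0 = b.b.(0 | 0) | b.b.(0 + 0 + 0) + c.b.a.(0 + 0) :: =b=> m1, =b=> m2, =c=> m3
  m1 = b.(0 | 0) | b.b.(0 + 0 + 0) :: =b=> m4, =b=> m5
  m2 = b.b.(0 | 0) | b.(0 + 0 + 0) :: =b=> m5, =b=> m6
  m3 = b.a.(0 + 0) :: =b=> m7
  m4 = 0 | 0 | b.b.(0 + 0 + 0) :: =b=> m8
  m5 = b.(0 | 0) | b.(0 + 0 + 0) :: =b=> m8, =b=> m9
  m6 = b.b.(0 | 0) | (0 + 0 + 0) :: =b=> m9
  m7 = a.(0 + 0) :: =a=> m10
  m8 = 0 | 0 | b.(0 + 0 + 0) :: =b=> m11
  m9 = b.(0 | 0) | (0 + 0 + 0) :: =b=> m11
  m10 = 0 + 0 :: ∅
  m11 = 0 | 0 | (0 + 0 + 0) :: ∅
Reachable graph of Q (12 states):
  n0 = b.b.(0 | 0) | b.b.(0 + 0) + c.b.a.(0 + 0) :: =b=> n1, =b=> n2, =c=> n3
  n1 = b.(0 | 0) | b.b.(0 + 0) :: =b=> n4, =b=> n5
  n2 = b.b.(0 | 0) | b.(0 + 0) :: =b=> n5, =b=> n6
  n3 = b.a.(0 + 0) :: =b=> n7
  n4 = 0 | 0 | b.b.(0 + 0) :: =b=> n8
  n5 = b.(0 | 0) | b.(0 + 0) :: =b=> n8, =b=> n9
  n6 = b.b.(0 | 0) | (0 + 0) :: =b=> n9
  n7 = a.(0 + 0) :: =a=> n10
  n8 = 0 | 0 | b.(0 + 0) :: =b=> n11
  n9 = b.(0 | 0) | (0 + 0) :: =b=> n11
  n10 = 0 + 0 :: ∅
  n11 = 0 | 0 | (0 + 0) :: ∅
Coarsest stable partition (strong bisimilarity classes):
  B0 = {m0, n0}
  B1 = {m1, m2, n1, n2}
  B2 = {m4, m5, m6, n4, n5, n6}
  B3 = {m8, m9, n8, n9}
  B4 = {m10, m11, n10, n11}
  B5 = {m3, n3}
  B6 = {m7, n7}
m0 ∈ B0, n0 ∈ B0 → same block

YES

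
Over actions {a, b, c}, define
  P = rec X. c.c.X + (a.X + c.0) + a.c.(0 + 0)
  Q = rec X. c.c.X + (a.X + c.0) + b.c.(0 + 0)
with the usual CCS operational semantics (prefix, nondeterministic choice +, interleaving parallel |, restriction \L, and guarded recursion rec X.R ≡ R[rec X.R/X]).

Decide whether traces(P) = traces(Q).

trace-distinct — witness ⟨b⟩

P's transition system — 5 states:
  p0 = rec X. c.c.X + (a.X + c.0) + a.c.(0 + 0) | =a=> p0, =a=> p1, =c=> p2, =c=> p3
  p1 = c.(0 + 0) | =c=> p4
  p2 = 0 | ·
  p3 = c.(rec X. c.c.X + (a.X + c.0) + a.c.(0 + 0)) | =c=> p0
  p4 = 0 + 0 | ·
Q's transition system — 5 states:
  q0 = rec X. c.c.X + (a.X + c.0) + b.c.(0 + 0) | =a=> q0, =b=> q1, =c=> q2, =c=> q3
  q1 = c.(0 + 0) | =c=> q4
  q2 = 0 | ·
  q3 = c.(rec X. c.c.X + (a.X + c.0) + b.c.(0 + 0)) | =c=> q0
  q4 = 0 + 0 | ·
Trace ⟨b⟩ through Q, begin at {q0}:
  step 1 (b): {q1}
  Q completes σ.
Trace ⟨b⟩ through P, begin at {p0}:
  step 1 (b): ∅ (P stuck)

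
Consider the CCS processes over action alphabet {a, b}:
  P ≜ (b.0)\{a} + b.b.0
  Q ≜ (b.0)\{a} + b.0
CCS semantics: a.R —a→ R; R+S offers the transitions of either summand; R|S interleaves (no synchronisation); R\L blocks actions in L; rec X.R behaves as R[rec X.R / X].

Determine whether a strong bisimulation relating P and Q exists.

not bisimilar

LTS(P): 4 reachable states
  u0 = (b.0)\{a} + b.b.0 has moves ··b··> u1, ··b··> u2
  u1 = 0\{a} has moves deadlocked
  u2 = b.0 has moves ··b··> u3
  u3 = 0 has moves deadlocked
LTS(Q): 3 reachable states
  v0 = (b.0)\{a} + b.0 has moves ··b··> v1, ··b··> v2
  v1 = 0 has moves deadlocked
  v2 = 0\{a} has moves deadlocked
Coarsest stable partition (strong bisimilarity classes):
  B0 = {u0}
  B1 = {u1, u3, v1, v2}
  B2 = {u2, v0}
u0 ∈ B0, v0 ∈ B2 → different blocks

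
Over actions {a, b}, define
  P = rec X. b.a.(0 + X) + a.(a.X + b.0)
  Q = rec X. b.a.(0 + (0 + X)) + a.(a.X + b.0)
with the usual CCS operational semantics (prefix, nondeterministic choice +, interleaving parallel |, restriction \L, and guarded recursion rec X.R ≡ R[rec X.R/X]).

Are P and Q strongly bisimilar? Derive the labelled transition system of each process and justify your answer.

P's transition system — 5 states:
  m0 = rec X. b.a.(0 + X) + a.(a.X + b.0) → ··a··> m1, ··b··> m2
  m1 = a.(rec X. b.a.(0 + X) + a.(a.X + b.0)) + b.0 → ··a··> m0, ··b··> m3
  m2 = a.(0 + (rec X. b.a.(0 + X) + a.(a.X + b.0))) → ··a··> m4
  m3 = 0 → ·
  m4 = 0 + (rec X. b.a.(0 + X) + a.(a.X + b.0)) → ··a··> m1, ··b··> m2
Q's transition system — 5 states:
  n0 = rec X. b.a.(0 + (0 + X)) + a.(a.X + b.0) → ··a··> n1, ··b··> n2
  n1 = a.(rec X. b.a.(0 + (0 + X)) + a.(a.X + b.0)) + b.0 → ··a··> n0, ··b··> n3
  n2 = a.(0 + (0 + (rec X. b.a.(0 + (0 + X)) + a.(a.X + b.0)))) → ··a··> n4
  n3 = 0 → ·
  n4 = 0 + (0 + (rec X. b.a.(0 + (0 + X)) + a.(a.X + b.0))) → ··a··> n1, ··b··> n2
Coarsest stable partition (strong bisimilarity classes):
  B0 = {m0, m4, n0, n4}
  B1 = {m1, n1}
  B2 = {m3, n3}
  B3 = {m2, n2}
m0 ∈ B0, n0 ∈ B0 → same block

P ~ Q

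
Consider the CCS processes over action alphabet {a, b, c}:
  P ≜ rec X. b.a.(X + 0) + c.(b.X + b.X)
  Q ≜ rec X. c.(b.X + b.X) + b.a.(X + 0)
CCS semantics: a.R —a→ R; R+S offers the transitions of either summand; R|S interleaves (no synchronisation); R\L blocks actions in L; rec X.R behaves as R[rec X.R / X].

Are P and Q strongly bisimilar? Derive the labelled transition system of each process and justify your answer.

bisimilar

LTS(P): 4 reachable states
  m0 = rec X. b.a.(X + 0) + c.(b.X + b.X) has moves =b=> m1, =c=> m2
  m1 = a.((rec X. b.a.(X + 0) + c.(b.X + b.X)) + 0) has moves =a=> m3
  m2 = b.(rec X. b.a.(X + 0) + c.(b.X + b.X)) + b.(rec X. b.a.(X + 0) + c.(b.X + b.X)) has moves =b=> m0
  m3 = (rec X. b.a.(X + 0) + c.(b.X + b.X)) + 0 has moves =b=> m1, =c=> m2
LTS(Q): 4 reachable states
  n0 = rec X. c.(b.X + b.X) + b.a.(X + 0) has moves =b=> n1, =c=> n2
  n1 = a.((rec X. c.(b.X + b.X) + b.a.(X + 0)) + 0) has moves =a=> n3
  n2 = b.(rec X. c.(b.X + b.X) + b.a.(X + 0)) + b.(rec X. c.(b.X + b.X) + b.a.(X + 0)) has moves =b=> n0
  n3 = (rec X. c.(b.X + b.X) + b.a.(X + 0)) + 0 has moves =b=> n1, =c=> n2
Coarsest stable partition (strong bisimilarity classes):
  B0 = {m0, m3, n0, n3}
  B1 = {m1, n1}
  B2 = {m2, n2}
m0 ∈ B0, n0 ∈ B0 → same block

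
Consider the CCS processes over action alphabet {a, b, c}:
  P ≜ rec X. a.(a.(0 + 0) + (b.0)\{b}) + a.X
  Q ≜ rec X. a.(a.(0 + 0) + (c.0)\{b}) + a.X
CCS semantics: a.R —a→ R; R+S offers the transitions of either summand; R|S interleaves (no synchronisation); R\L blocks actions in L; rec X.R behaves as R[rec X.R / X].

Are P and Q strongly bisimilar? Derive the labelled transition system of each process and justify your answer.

LTS(P): 3 reachable states
  u0 = rec X. a.(a.(0 + 0) + (b.0)\{b}) + a.X → --a--▸ u0, --a--▸ u1
  u1 = a.(0 + 0) + (b.0)\{b} → --a--▸ u2
  u2 = 0 + 0 → (no moves)
LTS(Q): 4 reachable states
  v0 = rec X. a.(a.(0 + 0) + (c.0)\{b}) + a.X → --a--▸ v0, --a--▸ v1
  v1 = a.(0 + 0) + (c.0)\{b} → --a--▸ v2, --c--▸ v3
  v2 = 0 + 0 → (no moves)
  v3 = 0\{b} → (no moves)
Partition-refinement fixed point:
  B0 = {u0}
  B1 = {u1}
  B2 = {u2, v2, v3}
  B3 = {v0}
  B4 = {v1}
u0 ∈ B0, v0 ∈ B3 → different blocks

NO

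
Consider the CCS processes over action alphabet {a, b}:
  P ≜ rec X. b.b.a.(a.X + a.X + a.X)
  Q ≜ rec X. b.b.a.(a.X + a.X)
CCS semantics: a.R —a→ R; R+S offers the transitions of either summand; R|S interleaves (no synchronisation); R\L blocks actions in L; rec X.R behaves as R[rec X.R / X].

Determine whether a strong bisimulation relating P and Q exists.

Reachable graph of P (4 states):
  m0 = rec X. b.b.a.(a.X + a.X + a.X) → —b→ m1
  m1 = b.a.(a.(rec X. b.b.a.(a.X + a.X + a.X)) + a.(rec X. b.b.a.(a.X + a.X + a.X)) + a.(rec X. b.b.a.(a.X + a.X + a.X))) → —b→ m2
  m2 = a.(a.(rec X. b.b.a.(a.X + a.X + a.X)) + a.(rec X. b.b.a.(a.X + a.X + a.X)) + a.(rec X. b.b.a.(a.X + a.X + a.X))) → —a→ m3
  m3 = a.(rec X. b.b.a.(a.X + a.X + a.X)) + a.(rec X. b.b.a.(a.X + a.X + a.X)) + a.(rec X. b.b.a.(a.X + a.X + a.X)) → —a→ m0
Reachable graph of Q (4 states):
  n0 = rec X. b.b.a.(a.X + a.X) → —b→ n1
  n1 = b.a.(a.(rec X. b.b.a.(a.X + a.X)) + a.(rec X. b.b.a.(a.X + a.X))) → —b→ n2
  n2 = a.(a.(rec X. b.b.a.(a.X + a.X)) + a.(rec X. b.b.a.(a.X + a.X))) → —a→ n3
  n3 = a.(rec X. b.b.a.(a.X + a.X)) + a.(rec X. b.b.a.(a.X + a.X)) → —a→ n0
Bisimilarity quotient blocks:
  B0 = {m0, n0}
  B1 = {m1, n1}
  B2 = {m2, n2}
  B3 = {m3, n3}
m0 ∈ B0, n0 ∈ B0 → same block

bisimilar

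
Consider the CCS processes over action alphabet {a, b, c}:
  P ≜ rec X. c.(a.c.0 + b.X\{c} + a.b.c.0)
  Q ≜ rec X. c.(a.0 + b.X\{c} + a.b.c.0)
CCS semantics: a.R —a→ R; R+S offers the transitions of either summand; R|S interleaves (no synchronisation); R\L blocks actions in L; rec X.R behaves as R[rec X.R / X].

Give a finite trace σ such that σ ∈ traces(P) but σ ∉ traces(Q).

cac

LTS(P): 6 reachable states
  m0 = rec X. c.(a.c.0 + b.X\{c} + a.b.c.0) has moves =c=> m1
  m1 = a.c.0 + b.(rec X. c.(a.c.0 + b.X\{c} + a.b.c.0))\{c} + a.b.c.0 has moves =a=> m2, =a=> m3, =b=> m4
  m2 = b.c.0 has moves =b=> m3
  m3 = c.0 has moves =c=> m5
  m4 = (rec X. c.(a.c.0 + b.X\{c} + a.b.c.0))\{c} has moves (no moves)
  m5 = 0 has moves (no moves)
LTS(Q): 6 reachable states
  n0 = rec X. c.(a.0 + b.X\{c} + a.b.c.0) has moves =c=> n1
  n1 = a.0 + b.(rec X. c.(a.0 + b.X\{c} + a.b.c.0))\{c} + a.b.c.0 has moves =a=> n2, =a=> n3, =b=> n4
  n2 = 0 has moves (no moves)
  n3 = b.c.0 has moves =b=> n5
  n4 = (rec X. c.(a.0 + b.X\{c} + a.b.c.0))\{c} has moves (no moves)
  n5 = c.0 has moves =c=> n2
Trace ⟨cac⟩ through P, begin at {m0}:
  after c @ step 1: {m1}
  after a @ step 2: {m2, m3}
  after c @ step 3: {m5}
  ✓ P
Trace ⟨cac⟩ through Q, begin at {n0}:
  after c @ step 1: {n1}
  after a @ step 2: {n2, n3}
  after c @ step 3: no successor for Q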